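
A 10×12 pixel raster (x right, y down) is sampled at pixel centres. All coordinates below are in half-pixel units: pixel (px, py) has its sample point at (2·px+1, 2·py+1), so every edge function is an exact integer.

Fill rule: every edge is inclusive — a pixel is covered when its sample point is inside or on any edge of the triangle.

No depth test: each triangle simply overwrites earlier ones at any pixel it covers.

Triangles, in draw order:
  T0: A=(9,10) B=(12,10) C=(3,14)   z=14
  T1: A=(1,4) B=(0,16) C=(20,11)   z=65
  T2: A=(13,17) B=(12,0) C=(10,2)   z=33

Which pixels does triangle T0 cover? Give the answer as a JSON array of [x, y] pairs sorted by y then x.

T0:
  2·area = 12
  edge (9, 10)→(12, 10): d=(3,0) inclusive
  edge (12, 10)→(3, 14): d=(-9,4) inclusive
  edge (3, 14)→(9, 10): d=(6,-4) inclusive
    (4,5)@(9, 11): e=[3,3,6] → █
    (5,5)@(11, 11): e=[3,-5,14] → ·
    (2,6)@(5, 13): e=[9,1,2] → █
    (3,6)@(7, 13): e=[9,-7,10] → ·
    (4,6)@(9, 13): e=[9,-15,18] → ·
    (2,7)@(5, 15): e=[15,-17,14] → ·
  covered (2 px):
    · · · · · · · · · ·
    · · · · · · · · · ·
    · · · · · · · · · ·
    · · · · · · · · · ·
    · · · · · · · · · ·
    · · · · █ · · · · ·
    · · █ · · · · · · ·
    · · · · · · · · · ·
    · · · · · · · · · ·
    · · · · · · · · · ·
    · · · · · · · · · ·
    · · · · · · · · · ·
T1:
  2·area = 235  (B↔C swapped to make it positive)
  edge (1, 4)→(20, 11): d=(19,7) inclusive
  edge (20, 11)→(0, 16): d=(-20,5) inclusive
  edge (0, 16)→(1, 4): d=(1,-12) inclusive
    (0,2)@(1, 5): e=[19,215,1] → █
    (1,2)@(3, 5): e=[5,205,25] → █
    (2,2)@(5, 5): e=[-9,195,49] → ·
    (0,3)@(1, 7): e=[57,175,3] → █
    (2,3)@(5, 7): e=[29,155,51] → █
    (3,3)@(7, 7): e=[15,145,75] → █
    (4,3)@(9, 7): e=[1,135,99] → █
    (5,3)@(11, 7): e=[-13,125,123] → ·
    (0,4)@(1, 9): e=[95,135,5] → █
    (5,4)@(11, 9): e=[25,85,125] → █
    (6,4)@(13, 9): e=[11,75,149] → █
    (7,4)@(15, 9): e=[-3,65,173] → ·
  covered (32 px):
    · · · · · · · · · ·
    · · · · · · · · · ·
    █ █ · · · · · · · ·
    █ █ █ █ █ · · · · ·
    █ █ █ █ █ █ █ · · ·
    █ █ █ █ █ █ █ █ █ █
    █ █ █ █ █ █ · · · ·
    █ █ · · · · · · · ·
    · · · · · · · · · ·
    · · · · · · · · · ·
    · · · · · · · · · ·
    · · · · · · · · · ·
T2:
  2·area = 36  (B↔C swapped to make it positive)
  edge (13, 17)→(10, 2): d=(-3,-15) inclusive
  edge (10, 2)→(12, 0): d=(2,-2) inclusive
  edge (12, 0)→(13, 17): d=(1,17) inclusive
    (5,0)@(11, 1): e=[18,0,18] → █  [on edge]
    (6,0)@(13, 1): e=[48,4,-16] → ·
    (4,1)@(9, 3): e=[-18,0,54] → ·  [on edge]
    (5,1)@(11, 3): e=[12,4,20] → █
    (6,1)@(13, 3): e=[42,8,-14] → ·
    (3,2)@(7, 5): e=[-54,0,90] → ·  [on edge]
    (5,2)@(11, 5): e=[6,8,22] → █
    (6,2)@(13, 5): e=[36,12,-12] → ·
    (2,3)@(5, 7): e=[-90,0,126] → ·  [on edge]
    (5,3)@(11, 7): e=[0,12,24] → █  [on edge]
    (6,3)@(13, 7): e=[30,16,-10] → ·
    (1,4)@(3, 9): e=[-126,0,162] → ·  [on edge]
    (0,5)@(1, 11): e=[-162,0,198] → ·  [on edge]
    (6,8)@(13, 17): e=[0,36,0] → █  [on edge]
  covered (5 px):
    · · · · · █ · · · ·
    · · · · · █ · · · ·
    · · · · · █ · · · ·
    · · · · · █ · · · ·
    · · · · · · · · · ·
    · · · · · · · · · ·
    · · · · · · · · · ·
    · · · · · · · · · ·
    · · · · · · █ · · ·
    · · · · · · · · · ·
    · · · · · · · · · ·
    · · · · · · · · · ·

Final: [[4,5],[2,6]]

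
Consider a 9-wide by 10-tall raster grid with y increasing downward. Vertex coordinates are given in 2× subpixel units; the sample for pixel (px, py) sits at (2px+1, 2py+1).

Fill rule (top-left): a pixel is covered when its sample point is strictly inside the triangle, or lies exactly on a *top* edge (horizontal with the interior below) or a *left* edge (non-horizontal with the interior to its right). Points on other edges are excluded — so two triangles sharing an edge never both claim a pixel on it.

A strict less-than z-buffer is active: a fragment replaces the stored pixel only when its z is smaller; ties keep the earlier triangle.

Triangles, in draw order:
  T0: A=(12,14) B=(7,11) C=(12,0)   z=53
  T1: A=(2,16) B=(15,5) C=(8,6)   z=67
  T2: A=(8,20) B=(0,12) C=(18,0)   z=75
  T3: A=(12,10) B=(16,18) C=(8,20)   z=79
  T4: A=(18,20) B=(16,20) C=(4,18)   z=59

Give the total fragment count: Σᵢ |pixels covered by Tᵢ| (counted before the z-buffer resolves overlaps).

T0:
  2·area = 70
  edge (12, 14)→(7, 11): d=(-5,-3) top-left  bias=+0
  edge (7, 11)→(12, 0): d=(5,-11) top-left  bias=+0
  edge (12, 0)→(12, 14): d=(0,14) right/bottom  bias=-1
    (5,1)@(11, 3): e=[52,4,14] → #
    (6,1)@(13, 3): e=[58,26,-14] → ·
    (5,2)@(11, 5): e=[42,14,14] → #
    (6,2)@(13, 5): e=[48,36,-14] → ·
    (4,3)@(9, 7): e=[26,2,42] → #
    (6,3)@(13, 7): e=[38,46,-14] → ·
    (4,4)@(9, 9): e=[16,12,42] → #
    (6,4)@(13, 9): e=[28,56,-14] → ·
    (3,5)@(7, 11): e=[0,0,70] → #  [on edge]
    (6,5)@(13, 11): e=[18,66,-14] → ·
    (3,6)@(7, 13): e=[-10,10,70] → ·
    (4,6)@(9, 13): e=[-4,32,42] → ·
    (8,8)@(17, 17): e=[0,140,-70] → ·  [on edge]
  covered (10 px):
    · · · · · · · · ·
    · · · · · # · · ·
    · · · · · # · · ·
    · · · · # # · · ·
    · · · · # # · · ·
    · · · # # # · · ·
    · · · · · # · · ·
    · · · · · · · · ·
    · · · · · · · · ·
    · · · · · · · · ·
T1:
  2·area = 64  (B↔C swapped to make it positive)
  edge (2, 16)→(8, 6): d=(6,-10) top-left  bias=+0
  edge (8, 6)→(15, 5): d=(7,-1) top-left  bias=+0
  edge (15, 5)→(2, 16): d=(-13,11) right/bottom  bias=-1
    (5,0)@(11, 1): e=[0,-32,96] → ·  [on edge]
    (7,2)@(15, 5): e=[64,0,0] → ·  [on edge]
    (0,3)@(1, 7): e=[-64,0,128] → ·  [on edge]
    (4,3)@(9, 7): e=[16,8,40] → #
    (5,3)@(11, 7): e=[36,10,18] → #
    (6,3)@(13, 7): e=[56,12,-4] → ·
    (3,4)@(7, 9): e=[8,20,36] → #
    (5,4)@(11, 9): e=[48,24,-8] → ·
    (2,5)@(5, 11): e=[0,32,32] → #  [on edge]
    (4,5)@(9, 11): e=[40,36,-12] → ·
    (2,6)@(5, 13): e=[12,46,6] → #
    (3,6)@(7, 13): e=[32,48,-16] → ·
  covered (8 px):
    · · · · · · · · ·
    · · · · · · · · ·
    · · · · · · · · ·
    · · · · # # · · ·
    · · · # # · · · ·
    · · # # · · · · ·
    · · # · · · · · ·
    · # · · · · · · ·
    · · · · · · · · ·
    · · · · · · · · ·
T2:
  2·area = 240
  edge (8, 20)→(0, 12): d=(-8,-8) top-left  bias=+0
  edge (0, 12)→(18, 0): d=(18,-12) top-left  bias=+0
  edge (18, 0)→(8, 20): d=(-10,20) right/bottom  bias=-1
    (8,0)@(17, 1): e=[224,6,10] → #
    (7,1)@(15, 3): e=[192,18,30] → #
    (8,1)@(17, 3): e=[208,42,-10] → ·
    (5,2)@(11, 5): e=[144,6,90] → #
    (6,2)@(13, 5): e=[160,30,50] → #
    (8,2)@(17, 5): e=[192,78,-30] → ·
    (4,3)@(9, 7): e=[112,18,110] → #
    (7,3)@(15, 7): e=[160,90,-10] → ·
    (2,4)@(5, 9): e=[64,6,170] → #
    (3,4)@(7, 9): e=[80,30,130] → #
    (7,4)@(15, 9): e=[144,126,-30] → ·
    (1,5)@(3, 11): e=[32,18,190] → #
    (0,6)@(1, 13): e=[0,30,210] → #  [on edge]
    (1,7)@(3, 15): e=[0,90,150] → #  [on edge]
    (2,8)@(5, 17): e=[0,150,90] → #  [on edge]
    (3,9)@(7, 19): e=[0,210,30] → #  [on edge]
  covered (32 px):
    · · · · · · · · #
    · · · · · · · # ·
    · · · · · # # # ·
    · · · · # # # · ·
    · · # # # # # · ·
    · # # # # # · · ·
    # # # # # # · · ·
    · # # # # · · · ·
    · · # # # · · · ·
    · · · # · · · · ·
T3:
  2·area = 72
  edge (12, 10)→(16, 18): d=(4,8) right/bottom  bias=-1
  edge (16, 18)→(8, 20): d=(-8,2) right/bottom  bias=-1
  edge (8, 20)→(12, 10): d=(4,-10) top-left  bias=+0
    (5,6)@(11, 13): e=[20,50,2] → #
    (6,6)@(13, 13): e=[4,46,22] → #
    (7,6)@(15, 13): e=[-12,42,42] → ·
    (5,7)@(11, 15): e=[28,34,10] → #
    (7,7)@(15, 15): e=[-4,26,50] → ·
    (5,8)@(11, 17): e=[36,18,18] → #
    (7,8)@(15, 17): e=[4,10,58] → #
    (8,8)@(17, 17): e=[-12,6,78] → ·
    (4,9)@(9, 19): e=[60,6,6] → #
    (6,9)@(13, 19): e=[28,-2,46] → ·
    (7,9)@(15, 19): e=[12,-6,66] → ·
  covered (9 px):
    · · · · · · · · ·
    · · · · · · · · ·
    · · · · · · · · ·
    · · · · · · · · ·
    · · · · · · · · ·
    · · · · · · · · ·
    · · · · · # # · ·
    · · · · · # # · ·
    · · · · · # # # ·
    · · · · # # · · ·
T4:
  2·area = 4
  edge (18, 20)→(16, 20): d=(-2,0) right/bottom  bias=-1
  edge (16, 20)→(4, 18): d=(-12,-2) top-left  bias=+0
  edge (4, 18)→(18, 20): d=(14,2) right/bottom  bias=-1
    (5,9)@(11, 19): e=[2,2,0] → ·  [on edge]
  covered (0 px):
    · · · · · · · · ·
    · · · · · · · · ·
    · · · · · · · · ·
    · · · · · · · · ·
    · · · · · · · · ·
    · · · · · · · · ·
    · · · · · · · · ·
    · · · · · · · · ·
    · · · · · · · · ·
    · · · · · · · · ·

Result: 59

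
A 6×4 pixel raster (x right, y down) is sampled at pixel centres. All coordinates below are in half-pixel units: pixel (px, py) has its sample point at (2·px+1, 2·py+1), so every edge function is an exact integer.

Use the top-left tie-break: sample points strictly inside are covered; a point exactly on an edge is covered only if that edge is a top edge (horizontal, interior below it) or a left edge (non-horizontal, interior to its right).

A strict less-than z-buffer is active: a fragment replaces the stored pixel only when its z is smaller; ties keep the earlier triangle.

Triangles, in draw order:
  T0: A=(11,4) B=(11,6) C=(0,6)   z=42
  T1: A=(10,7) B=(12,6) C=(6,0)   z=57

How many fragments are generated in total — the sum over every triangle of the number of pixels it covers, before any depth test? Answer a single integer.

T0:
  2·area = 22
  edge (11, 4)→(11, 6): d=(0,2) right/bottom  bias=-1
  edge (11, 6)→(0, 6): d=(-11,0) right/bottom  bias=-1
  edge (0, 6)→(11, 4): d=(11,-2) top-left  bias=+0
    (5,0)@(11, 1): e=[0,55,-33] → ·  [on edge]
    (5,1)@(11, 3): e=[0,33,-11] → ·  [on edge]
    (3,2)@(7, 5): e=[8,11,3] → █
    (4,2)@(9, 5): e=[4,11,7] → █
    (5,2)@(11, 5): e=[0,11,11] → ·  [on edge]
    (3,3)@(7, 7): e=[8,-11,25] → ·
    (4,3)@(9, 7): e=[4,-11,29] → ·
    (5,3)@(11, 7): e=[0,-11,33] → ·  [on edge]
  covered (2 px):
    · · · · · ·
    · · · · · ·
    · · · █ █ ·
    · · · · · ·
T1:
  2·area = 18  (B↔C swapped to make it positive)
  edge (10, 7)→(6, 0): d=(-4,-7) top-left  bias=+0
  edge (6, 0)→(12, 6): d=(6,6) right/bottom  bias=-1
  edge (12, 6)→(10, 7): d=(-2,1) right/bottom  bias=-1
    (3,0)@(7, 1): e=[3,0,15] → ·  [on edge]
    (4,1)@(9, 3): e=[9,0,9] → ·  [on edge]
    (4,2)@(9, 5): e=[1,12,5] → █
    (5,2)@(11, 5): e=[15,0,3] → ·  [on edge]
    (4,3)@(9, 7): e=[-7,24,1] → ·
  covered (1 px):
    · · · · · ·
    · · · · · ·
    · · · · █ ·
    · · · · · ·

Answer: 3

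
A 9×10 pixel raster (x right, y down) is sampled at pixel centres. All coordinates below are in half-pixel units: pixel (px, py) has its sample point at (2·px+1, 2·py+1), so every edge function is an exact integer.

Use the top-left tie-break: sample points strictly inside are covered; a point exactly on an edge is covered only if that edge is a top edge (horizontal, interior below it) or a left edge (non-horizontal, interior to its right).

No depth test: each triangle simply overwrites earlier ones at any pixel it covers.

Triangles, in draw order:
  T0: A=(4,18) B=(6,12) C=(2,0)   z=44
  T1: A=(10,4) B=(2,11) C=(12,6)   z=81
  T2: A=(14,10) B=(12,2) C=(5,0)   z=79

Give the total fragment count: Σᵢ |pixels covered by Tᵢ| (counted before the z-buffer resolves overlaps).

T0:
  2·area = 48  (B↔C swapped to make it positive)
  edge (4, 18)→(2, 0): d=(-2,-18) top-left  bias=+0
  edge (2, 0)→(6, 12): d=(4,12) right/bottom  bias=-1
  edge (6, 12)→(4, 18): d=(-2,6) right/bottom  bias=-1
    (1,1)@(3, 3): e=[12,0,36] → ·  [on edge]
    (4,1)@(9, 3): e=[120,-72,0] → ·  [on edge]
    (1,2)@(3, 5): e=[8,8,32] → █
    (2,2)@(5, 5): e=[44,-16,20] → ·
    (1,3)@(3, 7): e=[4,16,28] → █
    (2,3)@(5, 7): e=[40,-8,16] → ·
    (1,4)@(3, 9): e=[0,24,24] → █  [on edge]
    (2,4)@(5, 9): e=[36,0,12] → ·  [on edge]
    (3,4)@(7, 9): e=[72,-24,0] → ·  [on edge]
    (1,5)@(3, 11): e=[-4,32,20] → ·
    (2,5)@(5, 11): e=[32,8,8] → █
    (3,5)@(7, 11): e=[68,-16,-4] → ·
    (2,7)@(5, 15): e=[24,24,0] → ·  [on edge]
    (3,7)@(7, 15): e=[60,0,-12] → ·  [on edge]
  covered (5 px):
    · · · · · · · · ·
    · · · · · · · · ·
    · █ · · · · · · ·
    · █ · · · · · · ·
    · █ · · · · · · ·
    · · █ · · · · · ·
    · · █ · · · · · ·
    · · · · · · · · ·
    · · · · · · · · ·
    · · · · · · · · ·
T1:
  2·area = 30  (B↔C swapped to make it positive)
  edge (10, 4)→(12, 6): d=(2,2) right/bottom  bias=-1
  edge (12, 6)→(2, 11): d=(-10,5) right/bottom  bias=-1
  edge (2, 11)→(10, 4): d=(8,-7) top-left  bias=+0
    (3,0)@(7, 1): e=[0,75,-45] → ·  [on edge]
    (4,1)@(9, 3): e=[0,45,-15] → ·  [on edge]
    (4,2)@(9, 5): e=[4,25,1] → █
    (5,2)@(11, 5): e=[0,15,15] → ·  [on edge]
    (3,3)@(7, 7): e=[12,15,3] → █
    (5,3)@(11, 7): e=[4,-5,31] → ·
    (6,3)@(13, 7): e=[0,-15,45] → ·  [on edge]
    (2,4)@(5, 9): e=[20,5,5] → █
    (3,4)@(7, 9): e=[16,-5,19] → ·
    (4,4)@(9, 9): e=[12,-15,33] → ·
    (7,4)@(15, 9): e=[0,-45,75] → ·  [on edge]
    (2,5)@(5, 11): e=[24,-15,21] → ·
    (8,5)@(17, 11): e=[0,-75,105] → ·  [on edge]
  covered (4 px):
    · · · · · · · · ·
    · · · · · · · · ·
    · · · · █ · · · ·
    · · · █ █ · · · ·
    · · █ · · · · · ·
    · · · · · · · · ·
    · · · · · · · · ·
    · · · · · · · · ·
    · · · · · · · · ·
    · · · · · · · · ·
T2:
  2·area = 52  (B↔C swapped to make it positive)
  edge (14, 10)→(5, 0): d=(-9,-10) top-left  bias=+0
  edge (5, 0)→(12, 2): d=(7,2) right/bottom  bias=-1
  edge (12, 2)→(14, 10): d=(2,8) right/bottom  bias=-1
    (3,0)@(7, 1): e=[11,3,38] → █
    (4,0)@(9, 1): e=[31,-1,22] → ·
    (3,1)@(7, 3): e=[-7,17,42] → ·
    (4,1)@(9, 3): e=[13,13,26] → █
    (5,1)@(11, 3): e=[33,9,10] → █
    (6,1)@(13, 3): e=[53,5,-6] → ·
    (4,2)@(9, 5): e=[-5,27,30] → ·
    (5,2)@(11, 5): e=[15,23,14] → █
    (6,2)@(13, 5): e=[35,19,-2] → ·
    (5,3)@(11, 7): e=[-3,37,18] → ·
    (6,3)@(13, 7): e=[17,33,2] → █
    (7,3)@(15, 7): e=[37,29,-14] → ·
  covered (5 px):
    · · · █ · · · · ·
    · · · · █ █ · · ·
    · · · · · █ · · ·
    · · · · · · █ · ·
    · · · · · · · · ·
    · · · · · · · · ·
    · · · · · · · · ·
    · · · · · · · · ·
    · · · · · · · · ·
    · · · · · · · · ·

Final: 14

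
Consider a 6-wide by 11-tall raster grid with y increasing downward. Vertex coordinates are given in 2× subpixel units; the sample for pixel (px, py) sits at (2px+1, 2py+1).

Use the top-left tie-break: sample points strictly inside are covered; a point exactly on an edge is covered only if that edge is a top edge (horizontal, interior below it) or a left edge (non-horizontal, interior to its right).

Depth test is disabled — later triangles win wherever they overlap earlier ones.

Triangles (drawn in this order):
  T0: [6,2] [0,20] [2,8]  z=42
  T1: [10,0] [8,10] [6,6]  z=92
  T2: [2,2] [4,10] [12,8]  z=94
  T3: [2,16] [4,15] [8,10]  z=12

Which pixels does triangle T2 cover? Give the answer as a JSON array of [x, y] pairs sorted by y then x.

T0:
  2·area = 36
  edge (6, 2)→(0, 20): d=(-6,18) right/bottom  bias=-1
  edge (0, 20)→(2, 8): d=(2,-12) top-left  bias=+0
  edge (2, 8)→(6, 2): d=(4,-6) top-left  bias=+0
    (2,2)@(5, 5): e=[0,30,6] → .  [on edge]
    (1,3)@(3, 7): e=[24,10,2] → X
    (2,3)@(5, 7): e=[-12,34,14] → .
    (1,4)@(3, 9): e=[12,14,10] → X
    (2,4)@(5, 9): e=[-24,38,22] → .
    (1,5)@(3, 11): e=[0,18,18] → .  [on edge]
    (0,7)@(1, 15): e=[12,2,22] → X
    (1,7)@(3, 15): e=[-24,26,34] → .
    (0,8)@(1, 17): e=[0,6,30] → .  [on edge]
  covered (3 px):
    . . . . . .
    . . . . . .
    . . . . . .
    . X . . . .
    . X . . . .
    . . . . . .
    . . . . . .
    X . . . . .
    . . . . . .
    . . . . . .
    . . . . . .
T1:
  2·area = 28
  edge (10, 0)→(8, 10): d=(-2,10) right/bottom  bias=-1
  edge (8, 10)→(6, 6): d=(-2,-4) top-left  bias=+0
  edge (6, 6)→(10, 0): d=(4,-6) top-left  bias=+0
    (4,1)@(9, 3): e=[4,18,6] → X
    (5,1)@(11, 3): e=[-16,26,18] → .
    (3,2)@(7, 5): e=[20,6,2] → X
    (4,2)@(9, 5): e=[0,14,14] → .  [on edge]
    (3,3)@(7, 7): e=[16,2,10] → X
    (4,3)@(9, 7): e=[-4,10,22] → .
    (3,4)@(7, 9): e=[12,-2,18] → .
    (3,7)@(7, 15): e=[0,-14,42] → .  [on edge]
  covered (3 px):
    . . . . . .
    . . . . X .
    . . . X . .
    . . . X . .
    . . . . . .
    . . . . . .
    . . . . . .
    . . . . . .
    . . . . . .
    . . . . . .
    . . . . . .
T2:
  2·area = 68  (B↔C swapped to make it positive)
  edge (2, 2)→(12, 8): d=(10,6) right/bottom  bias=-1
  edge (12, 8)→(4, 10): d=(-8,2) right/bottom  bias=-1
  edge (4, 10)→(2, 2): d=(-2,-8) top-left  bias=+0
    (1,1)@(3, 3): e=[4,58,6] → X
    (2,1)@(5, 3): e=[-8,54,22] → .
    (1,2)@(3, 5): e=[24,42,2] → X
    (2,2)@(5, 5): e=[12,38,18] → X
    (3,2)@(7, 5): e=[0,34,34] → .  [on edge]
    (1,3)@(3, 7): e=[44,26,-2] → .
    (2,3)@(5, 7): e=[32,22,14] → X
    (3,3)@(7, 7): e=[20,18,30] → X
    (4,3)@(9, 7): e=[8,14,46] → X
    (5,3)@(11, 7): e=[-4,10,62] → .
    (2,4)@(5, 9): e=[52,6,10] → X
    (4,4)@(9, 9): e=[28,-2,42] → .
  covered (8 px):
    . . . . . .
    . X . . . .
    . X X . . .
    . . X X X .
    . . X X . .
    . . . . . .
    . . . . . .
    . . . . . .
    . . . . . .
    . . . . . .
    . . . . . .
T3:
  2·area = 6  (B↔C swapped to make it positive)
  edge (2, 16)→(8, 10): d=(6,-6) top-left  bias=+0
  edge (8, 10)→(4, 15): d=(-4,5) right/bottom  bias=-1
  edge (4, 15)→(2, 16): d=(-2,1) right/bottom  bias=-1
    (5,3)@(11, 7): e=[0,-3,9] → .  [on edge]
    (4,4)@(9, 9): e=[0,-1,7] → .  [on edge]
    (3,5)@(7, 11): e=[0,1,5] → X  [on edge]
    (4,5)@(9, 11): e=[12,-9,3] → .
    (2,6)@(5, 13): e=[0,3,3] → X  [on edge]
    (3,6)@(7, 13): e=[12,-7,1] → .
    (1,7)@(3, 15): e=[0,5,1] → X  [on edge]
    (2,7)@(5, 15): e=[12,-5,-1] → .
    (0,8)@(1, 17): e=[0,7,-1] → .  [on edge]
    (1,8)@(3, 17): e=[12,-3,-3] → .
  covered (3 px):
    . . . . . .
    . . . . . .
    . . . . . .
    . . . . . .
    . . . . . .
    . . . X . .
    . . X . . .
    . X . . . .
    . . . . . .
    . . . . . .
    . . . . . .

Result: [[1,1],[1,2],[2,2],[2,3],[3,3],[4,3],[2,4],[3,4]]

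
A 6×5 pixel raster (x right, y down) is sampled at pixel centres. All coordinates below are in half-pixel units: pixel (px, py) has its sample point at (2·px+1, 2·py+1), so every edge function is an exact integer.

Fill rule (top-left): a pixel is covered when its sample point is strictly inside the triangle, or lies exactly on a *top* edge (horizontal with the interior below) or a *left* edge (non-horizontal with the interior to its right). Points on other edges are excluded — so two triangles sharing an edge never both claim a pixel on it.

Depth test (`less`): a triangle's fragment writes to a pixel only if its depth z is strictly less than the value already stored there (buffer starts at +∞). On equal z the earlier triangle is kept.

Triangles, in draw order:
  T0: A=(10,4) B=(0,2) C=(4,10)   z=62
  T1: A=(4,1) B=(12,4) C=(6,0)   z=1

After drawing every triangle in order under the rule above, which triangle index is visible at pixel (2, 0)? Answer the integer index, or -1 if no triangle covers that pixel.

T0:
  2·area = 72  (B↔C swapped to make it positive)
  edge (10, 4)→(4, 10): d=(-6,6) right/bottom  bias=-1
  edge (4, 10)→(0, 2): d=(-4,-8) top-left  bias=+0
  edge (0, 2)→(10, 4): d=(10,2) right/bottom  bias=-1
    (0,1)@(1, 3): e=[60,4,8] → X
    (1,1)@(3, 3): e=[48,20,4] → X
    (2,1)@(5, 3): e=[36,36,0] → .  [on edge]
    (5,1)@(11, 3): e=[0,84,-12] → .  [on edge]
    (0,2)@(1, 5): e=[48,-4,28] → .
    (1,2)@(3, 5): e=[36,12,24] → X
    (2,2)@(5, 5): e=[24,28,20] → X
    (3,2)@(7, 5): e=[12,44,16] → X
    (4,2)@(9, 5): e=[0,60,12] → .  [on edge]
    (1,3)@(3, 7): e=[24,4,44] → X
    (3,3)@(7, 7): e=[0,36,36] → .  [on edge]
    (1,4)@(3, 9): e=[12,-4,64] → .
    (2,4)@(5, 9): e=[0,12,60] → .  [on edge]
  covered (7 px):
    . . . . . .
    X X . . . .
    . X X X . .
    . X X . . .
    . . . . . .
T1:
  2·area = 14  (B↔C swapped to make it positive)
  edge (4, 1)→(6, 0): d=(2,-1) top-left  bias=+0
  edge (6, 0)→(12, 4): d=(6,4) right/bottom  bias=-1
  edge (12, 4)→(4, 1): d=(-8,-3) top-left  bias=+0
    (2,0)@(5, 1): e=[1,10,3] → X
    (3,0)@(7, 1): e=[3,2,9] → X
    (4,0)@(9, 1): e=[5,-6,15] → .
    (2,1)@(5, 3): e=[5,22,-13] → .
    (3,1)@(7, 3): e=[7,14,-7] → .
  covered (2 px):
    . . X X . .
    . . . . . .
    . . . . . .
    . . . . . .
    . . . . . .

Z-buffer (winner per pixel, '.' = empty):
  . . 1 1 . .
  0 0 . . . .
  . 0 0 0 . .
  . 0 0 . . .
  . . . . . .

Answer: 1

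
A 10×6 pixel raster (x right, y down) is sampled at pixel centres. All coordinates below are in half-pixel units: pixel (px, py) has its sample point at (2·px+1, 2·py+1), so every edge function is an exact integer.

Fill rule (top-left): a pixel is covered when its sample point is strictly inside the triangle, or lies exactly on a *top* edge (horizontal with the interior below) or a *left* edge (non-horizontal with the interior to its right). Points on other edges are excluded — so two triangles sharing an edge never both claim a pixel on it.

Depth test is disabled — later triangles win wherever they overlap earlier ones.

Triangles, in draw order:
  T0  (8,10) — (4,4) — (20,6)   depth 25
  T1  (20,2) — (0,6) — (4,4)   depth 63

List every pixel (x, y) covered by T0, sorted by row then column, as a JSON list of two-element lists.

T0:
  2·area = 88
  edge (8, 10)→(4, 4): d=(-4,-6) top-left  bias=+0
  edge (4, 4)→(20, 6): d=(16,2) right/bottom  bias=-1
  edge (20, 6)→(8, 10): d=(-12,4) right/bottom  bias=-1
    (2,2)@(5, 5): e=[2,14,72] → X
    (3,2)@(7, 5): e=[14,10,64] → X
    (4,2)@(9, 5): e=[26,6,56] → X
    (5,2)@(11, 5): e=[38,2,48] → X
    (6,2)@(13, 5): e=[50,-2,40] → .
    (2,3)@(5, 7): e=[-6,46,48] → .
    (3,3)@(7, 7): e=[6,42,40] → X
    (6,3)@(13, 7): e=[42,30,16] → X
    (7,3)@(15, 7): e=[54,26,8] → X
    (8,3)@(17, 7): e=[66,22,0] → .  [on edge]
    (3,4)@(7, 9): e=[-2,74,16] → .
    (4,4)@(9, 9): e=[10,70,8] → X
    (5,4)@(11, 9): e=[22,66,0] → .  [on edge]
    (2,5)@(5, 11): e=[-22,110,0] → .  [on edge]
  covered (10 px):
    . . . . . . . . . .
    . . . . . . . . . .
    . . X X X X . . . .
    . . . X X X X X . .
    . . . . X . . . . .
    . . . . . . . . . .
T1:
  2·area = 24
  edge (20, 2)→(0, 6): d=(-20,4) right/bottom  bias=-1
  edge (0, 6)→(4, 4): d=(4,-2) top-left  bias=+0
  edge (4, 4)→(20, 2): d=(16,-2) top-left  bias=+0
    (6,1)@(13, 3): e=[8,14,2] → X
    (7,1)@(15, 3): e=[0,18,6] → .  [on edge]
    (1,2)@(3, 5): e=[8,2,14] → X
    (2,2)@(5, 5): e=[0,6,18] → .  [on edge]
    (6,2)@(13, 5): e=[-32,22,34] → .
    (1,3)@(3, 7): e=[-32,10,46] → .
  covered (2 px):
    . . . . . . . . . .
    . . . . . . X . . .
    . X . . . . . . . .
    . . . . . . . . . .
    . . . . . . . . . .
    . . . . . . . . . .

Answer: [[2,2],[3,2],[4,2],[5,2],[3,3],[4,3],[5,3],[6,3],[7,3],[4,4]]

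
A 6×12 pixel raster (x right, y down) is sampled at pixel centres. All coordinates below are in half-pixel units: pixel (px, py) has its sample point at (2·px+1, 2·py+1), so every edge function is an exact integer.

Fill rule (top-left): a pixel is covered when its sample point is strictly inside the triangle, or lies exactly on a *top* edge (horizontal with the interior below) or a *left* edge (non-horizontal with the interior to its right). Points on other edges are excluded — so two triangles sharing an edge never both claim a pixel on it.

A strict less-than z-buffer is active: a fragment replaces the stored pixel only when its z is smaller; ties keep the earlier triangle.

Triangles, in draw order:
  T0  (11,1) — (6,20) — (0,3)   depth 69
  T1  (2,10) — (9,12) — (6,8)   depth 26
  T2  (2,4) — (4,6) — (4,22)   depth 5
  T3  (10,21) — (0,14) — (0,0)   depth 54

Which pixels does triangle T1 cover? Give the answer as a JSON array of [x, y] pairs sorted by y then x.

T0:
  2·area = 199
  edge (11, 1)→(6, 20): d=(-5,19) right/bottom  bias=-1
  edge (6, 20)→(0, 3): d=(-6,-17) top-left  bias=+0
  edge (0, 3)→(11, 1): d=(11,-2) top-left  bias=+0
    (5,0)@(11, 1): e=[0,199,0] → ·  [on edge]
    (0,1)@(1, 3): e=[180,17,2] → #
    (1,1)@(3, 3): e=[142,51,6] → #
    (2,1)@(5, 3): e=[104,85,10] → #
    (3,1)@(7, 3): e=[66,119,14] → #
    (4,1)@(9, 3): e=[28,153,18] → #
    (5,1)@(11, 3): e=[-10,187,22] → ·
    (0,2)@(1, 5): e=[170,5,24] → #
    (5,2)@(11, 5): e=[-20,175,44] → ·
    (0,3)@(1, 7): e=[160,-7,46] → ·
    (1,3)@(3, 7): e=[122,27,50] → #
    (5,3)@(11, 7): e=[-30,163,66] → ·
  covered (25 px):
    · · · · · ·
    # # # # # ·
    # # # # # ·
    · # # # # ·
    · # # # · ·
    · # # # · ·
    · · # # · ·
    · · # # · ·
    · · # · · ·
    · · · · · ·
    · · · · · ·
    · · · · · ·
T1:
  2·area = 22  (B↔C swapped to make it positive)
  edge (2, 10)→(6, 8): d=(4,-2) top-left  bias=+0
  edge (6, 8)→(9, 12): d=(3,4) right/bottom  bias=-1
  edge (9, 12)→(2, 10): d=(-7,-2) top-left  bias=+0
    (2,4)@(5, 9): e=[2,7,13] → #
    (3,4)@(7, 9): e=[6,-1,17] → ·
    (2,5)@(5, 11): e=[10,13,-1] → ·
    (3,5)@(7, 11): e=[14,5,3] → #
    (4,5)@(9, 11): e=[18,-3,7] → ·
    (3,6)@(7, 13): e=[22,11,-11] → ·
  covered (2 px):
    · · · · · ·
    · · · · · ·
    · · · · · ·
    · · · · · ·
    · · # · · ·
    · · · # · ·
    · · · · · ·
    · · · · · ·
    · · · · · ·
    · · · · · ·
    · · · · · ·
    · · · · · ·
T2:
  2·area = 32
  edge (2, 4)→(4, 6): d=(2,2) right/bottom  bias=-1
  edge (4, 6)→(4, 22): d=(0,16) right/bottom  bias=-1
  edge (4, 22)→(2, 4): d=(-2,-18) top-left  bias=+0
    (0,1)@(1, 3): e=[0,48,-16] → ·  [on edge]
    (1,2)@(3, 5): e=[0,16,16] → ·  [on edge]
    (1,3)@(3, 7): e=[4,16,12] → #
    (2,3)@(5, 7): e=[0,-16,48] → ·  [on edge]
    (1,4)@(3, 9): e=[8,16,8] → #
    (2,4)@(5, 9): e=[4,-16,44] → ·
    (3,4)@(7, 9): e=[0,-48,80] → ·  [on edge]
    (1,5)@(3, 11): e=[12,16,4] → #
    (2,5)@(5, 11): e=[8,-16,40] → ·
    (4,5)@(9, 11): e=[0,-80,112] → ·  [on edge]
    (1,6)@(3, 13): e=[16,16,0] → #  [on edge]
    (2,6)@(5, 13): e=[12,-16,36] → ·
    (5,6)@(11, 13): e=[0,-112,144] → ·  [on edge]
  covered (4 px):
    · · · · · ·
    · · · · · ·
    · · · · · ·
    · # · · · ·
    · # · · · ·
    · # · · · ·
    · # · · · ·
    · · · · · ·
    · · · · · ·
    · · · · · ·
    · · · · · ·
    · · · · · ·
T3:
  2·area = 140
  edge (10, 21)→(0, 14): d=(-10,-7) top-left  bias=+0
  edge (0, 14)→(0, 0): d=(0,-14) top-left  bias=+0
  edge (0, 0)→(10, 21): d=(10,21) right/bottom  bias=-1
    (0,1)@(1, 3): e=[117,14,9] → #
    (1,1)@(3, 3): e=[131,42,-33] → ·
    (0,2)@(1, 5): e=[97,14,29] → #
    (1,2)@(3, 5): e=[111,42,-13] → ·
    (0,3)@(1, 7): e=[77,14,49] → #
    (1,3)@(3, 7): e=[91,42,7] → #
    (2,3)@(5, 7): e=[105,70,-35] → ·
    (0,4)@(1, 9): e=[57,14,69] → #
    (2,4)@(5, 9): e=[85,70,-15] → ·
    (0,5)@(1, 11): e=[37,14,89] → #
    (2,5)@(5, 11): e=[65,70,5] → #
    (3,5)@(7, 11): e=[79,98,-37] → ·
  covered (18 px):
    · · · · · ·
    # · · · · ·
    # · · · · ·
    # # · · · ·
    # # · · · ·
    # # # · · ·
    # # # · · ·
    · # # # · ·
    · · # # · ·
    · · · · # ·
    · · · · · ·
    · · · · · ·

Answer: [[2,4],[3,5]]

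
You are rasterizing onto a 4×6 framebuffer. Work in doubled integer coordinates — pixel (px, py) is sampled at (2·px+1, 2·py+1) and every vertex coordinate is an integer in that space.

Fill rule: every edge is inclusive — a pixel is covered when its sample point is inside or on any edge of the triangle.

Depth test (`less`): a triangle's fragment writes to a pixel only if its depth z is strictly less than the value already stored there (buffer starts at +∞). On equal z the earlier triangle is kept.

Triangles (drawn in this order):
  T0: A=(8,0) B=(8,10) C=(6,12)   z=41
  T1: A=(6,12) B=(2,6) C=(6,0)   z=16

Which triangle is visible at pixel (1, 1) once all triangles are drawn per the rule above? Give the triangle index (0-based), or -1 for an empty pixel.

T0:
  2·area = 20
  edge (8, 0)→(8, 10): d=(0,10) inclusive
  edge (8, 10)→(6, 12): d=(-2,2) inclusive
  edge (6, 12)→(8, 0): d=(2,-12) inclusive
    (3,3)@(7, 7): e=[10,8,2] → █
    (3,4)@(7, 9): e=[10,4,6] → █
    (3,5)@(7, 11): e=[10,0,10] → █  [on edge]
  covered (3 px):
    · · · ·
    · · · ·
    · · · ·
    · · · █
    · · · █
    · · · █
T1:
  2·area = 48
  edge (6, 12)→(2, 6): d=(-4,-6) inclusive
  edge (2, 6)→(6, 0): d=(4,-6) inclusive
  edge (6, 0)→(6, 12): d=(0,12) inclusive
    (2,1)@(5, 3): e=[30,6,12] → █
    (3,1)@(7, 3): e=[42,18,-12] → ·
    (1,2)@(3, 5): e=[10,2,36] → █
    (3,2)@(7, 5): e=[34,26,-12] → ·
    (1,3)@(3, 7): e=[2,10,36] → █
    (3,3)@(7, 7): e=[26,34,-12] → ·
    (1,4)@(3, 9): e=[-6,18,36] → ·
    (2,4)@(5, 9): e=[6,30,12] → █
    (3,4)@(7, 9): e=[18,42,-12] → ·
    (2,5)@(5, 11): e=[-2,38,12] → ·
  covered (6 px):
    · · · ·
    · · █ ·
    · █ █ ·
    · █ █ ·
    · · █ ·
    · · · ·

Z-buffer (winner per pixel, '.' = empty):
  . . . .
  . . 1 .
  . 1 1 .
  . 1 1 0
  . . 1 0
  . . . 0

Result: -1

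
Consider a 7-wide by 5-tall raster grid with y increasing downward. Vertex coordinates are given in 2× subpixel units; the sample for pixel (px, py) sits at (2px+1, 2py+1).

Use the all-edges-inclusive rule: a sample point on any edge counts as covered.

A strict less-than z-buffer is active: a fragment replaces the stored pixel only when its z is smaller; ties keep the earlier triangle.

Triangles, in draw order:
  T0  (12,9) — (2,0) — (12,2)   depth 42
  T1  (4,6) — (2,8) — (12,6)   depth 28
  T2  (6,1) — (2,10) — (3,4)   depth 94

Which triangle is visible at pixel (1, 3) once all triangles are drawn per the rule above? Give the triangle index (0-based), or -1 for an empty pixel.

T0:
  2·area = 70
  edge (12, 9)→(2, 0): d=(-10,-9) inclusive
  edge (2, 0)→(12, 2): d=(10,2) inclusive
  edge (12, 2)→(12, 9): d=(0,7) inclusive
    (2,0)@(5, 1): e=[17,4,49] → X
    (3,0)@(7, 1): e=[35,0,35] → X  [on edge]
    (4,0)@(9, 1): e=[53,-4,21] → .
    (2,1)@(5, 3): e=[-3,24,49] → .
    (3,1)@(7, 3): e=[15,20,35] → X
    (4,1)@(9, 3): e=[33,16,21] → X
    (5,1)@(11, 3): e=[51,12,7] → X
    (6,1)@(13, 3): e=[69,8,-7] → .
    (3,2)@(7, 5): e=[-5,40,35] → .
    (4,2)@(9, 5): e=[13,36,21] → X
    (6,2)@(13, 5): e=[49,28,-7] → .
    (4,3)@(9, 7): e=[-7,56,21] → .
  covered (8 px):
    . . X X . . .
    . . . X X X .
    . . . . X X .
    . . . . . X .
    . . . . . . .
T1:
  2·area = 16  (B↔C swapped to make it positive)
  edge (4, 6)→(12, 6): d=(8,0) inclusive
  edge (12, 6)→(2, 8): d=(-10,2) inclusive
  edge (2, 8)→(4, 6): d=(2,-2) inclusive
    (4,0)@(9, 1): e=[-40,56,0] → .  [on edge]
    (3,1)@(7, 3): e=[-24,40,0] → .  [on edge]
    (2,2)@(5, 5): e=[-8,24,0] → .  [on edge]
    (1,3)@(3, 7): e=[8,8,0] → X  [on edge]
    (2,3)@(5, 7): e=[8,4,4] → X
    (3,3)@(7, 7): e=[8,0,8] → X  [on edge]
    (4,3)@(9, 7): e=[8,-4,12] → .
    (0,4)@(1, 9): e=[24,-8,0] → .  [on edge]
    (1,4)@(3, 9): e=[24,-12,4] → .
    (2,4)@(5, 9): e=[24,-16,8] → .
    (3,4)@(7, 9): e=[24,-20,12] → .
  covered (3 px):
    . . . . . . .
    . . . . . . .
    . . . . . . .
    . X X X . . .
    . . . . . . .
T2:
  2·area = 15
  edge (6, 1)→(2, 10): d=(-4,9) inclusive
  edge (2, 10)→(3, 4): d=(1,-6) inclusive
  edge (3, 4)→(6, 1): d=(3,-3) inclusive
    (2,1)@(5, 3): e=[1,11,3] → X
    (3,1)@(7, 3): e=[-17,23,9] → .
    (1,2)@(3, 5): e=[11,1,3] → X
    (2,2)@(5, 5): e=[-7,13,9] → .
    (1,3)@(3, 7): e=[3,3,9] → X
    (2,3)@(5, 7): e=[-15,15,15] → .
    (1,4)@(3, 9): e=[-5,5,15] → .
  covered (3 px):
    . . . . . . .
    . . X . . . .
    . X . . . . .
    . X . . . . .
    . . . . . . .

Z-buffer (winner per pixel, '.' = empty):
  . . 0 0 . . .
  . . 2 0 0 0 .
  . 2 . . 0 0 .
  . 1 1 1 . 0 .
  . . . . . . .

Final: 1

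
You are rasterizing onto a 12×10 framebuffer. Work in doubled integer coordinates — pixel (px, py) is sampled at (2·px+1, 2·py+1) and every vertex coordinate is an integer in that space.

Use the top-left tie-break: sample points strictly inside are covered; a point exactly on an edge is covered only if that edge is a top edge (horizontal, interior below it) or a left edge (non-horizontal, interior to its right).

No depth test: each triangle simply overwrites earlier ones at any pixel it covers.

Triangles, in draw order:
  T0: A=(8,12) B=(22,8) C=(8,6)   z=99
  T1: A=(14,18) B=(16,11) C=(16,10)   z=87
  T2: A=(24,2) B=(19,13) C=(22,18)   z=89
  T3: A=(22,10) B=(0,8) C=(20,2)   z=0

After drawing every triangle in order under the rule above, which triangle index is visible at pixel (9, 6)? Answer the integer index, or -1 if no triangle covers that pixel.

T0:
  2·area = 84  (B↔C swapped to make it positive)
  edge (8, 12)→(8, 6): d=(0,-6) top-left  bias=+0
  edge (8, 6)→(22, 8): d=(14,2) right/bottom  bias=-1
  edge (22, 8)→(8, 12): d=(-14,4) right/bottom  bias=-1
    (0,2)@(1, 5): e=[-42,0,126] → ·  [on edge]
    (4,3)@(9, 7): e=[6,12,66] → #
    (5,3)@(11, 7): e=[18,8,58] → #
    (6,3)@(13, 7): e=[30,4,50] → #
    (7,3)@(15, 7): e=[42,0,42] → ·  [on edge]
    (4,4)@(9, 9): e=[6,40,38] → #
    (7,4)@(15, 9): e=[42,28,14] → #
    (8,4)@(17, 9): e=[54,24,6] → #
    (9,4)@(19, 9): e=[66,20,-2] → ·
    (4,5)@(9, 11): e=[6,68,10] → #
    (6,5)@(13, 11): e=[30,60,-6] → ·
    (7,5)@(15, 11): e=[42,56,-14] → ·
  covered (10 px):
    · · · · · · · · · · · ·
    · · · · · · · · · · · ·
    · · · · · · · · · · · ·
    · · · · # # # · · · · ·
    · · · · # # # # # · · ·
    · · · · # # · · · · · ·
    · · · · · · · · · · · ·
    · · · · · · · · · · · ·
    · · · · · · · · · · · ·
    · · · · · · · · · · · ·
T1:
  2·area = 2  (B↔C swapped to make it positive)
  edge (14, 18)→(16, 10): d=(2,-8) top-left  bias=+0
  edge (16, 10)→(16, 11): d=(0,1) right/bottom  bias=-1
  edge (16, 11)→(14, 18): d=(-2,7) right/bottom  bias=-1
  covered (0 px):
    · · · · · · · · · · · ·
    · · · · · · · · · · · ·
    · · · · · · · · · · · ·
    · · · · · · · · · · · ·
    · · · · · · · · · · · ·
    · · · · · · · · · · · ·
    · · · · · · · · · · · ·
    · · · · · · · · · · · ·
    · · · · · · · · · · · ·
    · · · · · · · · · · · ·
T2:
  2·area = 58  (B↔C swapped to make it positive)
  edge (24, 2)→(22, 18): d=(-2,16) right/bottom  bias=-1
  edge (22, 18)→(19, 13): d=(-3,-5) top-left  bias=+0
  edge (19, 13)→(24, 2): d=(5,-11) top-left  bias=+0
    (6,1)@(13, 3): e=[174,0,-116] → ·  [on edge]
    (11,2)@(23, 5): e=[10,44,4] → #
    (11,3)@(23, 7): e=[6,38,14] → #
    (10,4)@(21, 9): e=[34,22,2] → #
    (10,5)@(21, 11): e=[30,16,12] → #
    (11,5)@(23, 11): e=[-2,26,34] → ·
    (9,6)@(19, 13): e=[58,0,0] → #  [on edge]
    (11,6)@(23, 13): e=[-6,20,44] → ·
    (9,7)@(19, 15): e=[54,-6,10] → ·
    (10,7)@(21, 15): e=[22,4,32] → #
    (11,7)@(23, 15): e=[-10,14,54] → ·
    (10,8)@(21, 17): e=[18,-2,42] → ·
  covered (8 px):
    · · · · · · · · · · · ·
    · · · · · · · · · · · ·
    · · · · · · · · · · · #
    · · · · · · · · · · · #
    · · · · · · · · · · # #
    · · · · · · · · · · # ·
    · · · · · · · · · # # ·
    · · · · · · · · · · # ·
    · · · · · · · · · · · ·
    · · · · · · · · · · · ·
T3:
  2·area = 172
  edge (22, 10)→(0, 8): d=(-22,-2) top-left  bias=+0
  edge (0, 8)→(20, 2): d=(20,-6) top-left  bias=+0
  edge (20, 2)→(22, 10): d=(2,8) right/bottom  bias=-1
    (8,1)@(17, 3): e=[144,2,26] → #
    (9,1)@(19, 3): e=[148,14,10] → #
    (10,1)@(21, 3): e=[152,26,-6] → ·
    (5,2)@(11, 5): e=[88,6,78] → #
    (6,2)@(13, 5): e=[92,18,62] → #
    (7,2)@(15, 5): e=[96,30,46] → #
    (10,2)@(21, 5): e=[108,66,-2] → ·
    (2,3)@(5, 7): e=[32,10,130] → #
    (3,3)@(7, 7): e=[36,22,114] → #
    (4,3)@(9, 7): e=[40,34,98] → #
    (10,3)@(21, 7): e=[64,106,2] → #
    (11,3)@(23, 7): e=[68,118,-14] → ·
    (5,4)@(11, 9): e=[0,86,86] → #  [on edge]
  covered (22 px):
    · · · · · · · · · · · ·
    · · · · · · · · # # · ·
    · · · · · # # # # # · ·
    · · # # # # # # # # # ·
    · · · · · # # # # # # ·
    · · · · · · · · · · · ·
    · · · · · · · · · · · ·
    · · · · · · · · · · · ·
    · · · · · · · · · · · ·
    · · · · · · · · · · · ·

Z-buffer (winner per pixel, '.' = empty):
  . . . . . . . . . . . .
  . . . . . . . . 3 3 . .
  . . . . . 3 3 3 3 3 . 2
  . . 3 3 3 3 3 3 3 3 3 2
  . . . . 0 3 3 3 3 3 3 2
  . . . . 0 0 . . . . 2 .
  . . . . . . . . . 2 2 .
  . . . . . . . . . . 2 .
  . . . . . . . . . . . .
  . . . . . . . . . . . .

Result: 2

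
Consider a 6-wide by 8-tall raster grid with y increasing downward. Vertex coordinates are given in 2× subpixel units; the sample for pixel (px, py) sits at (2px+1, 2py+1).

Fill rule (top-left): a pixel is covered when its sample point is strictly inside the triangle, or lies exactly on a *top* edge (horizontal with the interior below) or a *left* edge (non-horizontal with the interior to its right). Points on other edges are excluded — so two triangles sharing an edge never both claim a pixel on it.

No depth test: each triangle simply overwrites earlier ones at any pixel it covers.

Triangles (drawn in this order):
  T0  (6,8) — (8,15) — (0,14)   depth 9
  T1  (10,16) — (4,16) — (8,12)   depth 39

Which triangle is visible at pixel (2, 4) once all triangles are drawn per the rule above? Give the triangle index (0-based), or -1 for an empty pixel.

T0:
  2·area = 54
  edge (6, 8)→(8, 15): d=(2,7) right/bottom  bias=-1
  edge (8, 15)→(0, 14): d=(-8,-1) top-left  bias=+0
  edge (0, 14)→(6, 8): d=(6,-6) top-left  bias=+0
    (5,1)@(11, 3): e=[-45,99,0] → ·  [on edge]
    (4,2)@(9, 5): e=[-27,81,0] → ·  [on edge]
    (3,3)@(7, 7): e=[-9,63,0] → ·  [on edge]
    (2,4)@(5, 9): e=[9,45,0] → #  [on edge]
    (3,4)@(7, 9): e=[-5,47,12] → ·
    (1,5)@(3, 11): e=[27,27,0] → #  [on edge]
    (3,5)@(7, 11): e=[-1,31,24] → ·
    (0,6)@(1, 13): e=[45,9,0] → #  [on edge]
    (3,6)@(7, 13): e=[3,15,36] → #
    (4,6)@(9, 13): e=[-11,17,48] → ·
    (0,7)@(1, 15): e=[49,-7,12] → ·
    (1,7)@(3, 15): e=[35,-5,24] → ·
  covered (7 px):
    · · · · · ·
    · · · · · ·
    · · · · · ·
    · · · · · ·
    · · # · · ·
    · # # · · ·
    # # # # · ·
    · · · · · ·
T1:
  2·area = 24
  edge (10, 16)→(4, 16): d=(-6,0) right/bottom  bias=-1
  edge (4, 16)→(8, 12): d=(4,-4) top-left  bias=+0
  edge (8, 12)→(10, 16): d=(2,4) right/bottom  bias=-1
    (5,4)@(11, 9): e=[42,0,-18] → ·  [on edge]
    (4,5)@(9, 11): e=[30,0,-6] → ·  [on edge]
    (3,6)@(7, 13): e=[18,0,6] → #  [on edge]
    (4,6)@(9, 13): e=[18,8,-2] → ·
    (2,7)@(5, 15): e=[6,0,18] → #  [on edge]
    (4,7)@(9, 15): e=[6,16,2] → #
    (5,7)@(11, 15): e=[6,24,-6] → ·
  covered (4 px):
    · · · · · ·
    · · · · · ·
    · · · · · ·
    · · · · · ·
    · · · · · ·
    · · · · · ·
    · · · # · ·
    · · # # # ·

Z-buffer (winner per pixel, '.' = empty):
  . . . . . .
  . . . . . .
  . . . . . .
  . . . . . .
  . . 0 . . .
  . 0 0 . . .
  0 0 0 1 . .
  . . 1 1 1 .

Answer: 0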